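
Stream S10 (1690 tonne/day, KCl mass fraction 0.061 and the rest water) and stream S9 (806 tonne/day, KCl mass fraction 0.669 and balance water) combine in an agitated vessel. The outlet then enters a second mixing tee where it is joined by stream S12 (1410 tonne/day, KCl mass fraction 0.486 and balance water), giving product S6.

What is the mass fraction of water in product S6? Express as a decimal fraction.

0.660

Overall, product flow = 3906 tonne/day.
water in = 1690×0.939 + 806×0.331 + 1410×0.514 = 2578.4 tonne/day.
water fraction in S6 = 0.660.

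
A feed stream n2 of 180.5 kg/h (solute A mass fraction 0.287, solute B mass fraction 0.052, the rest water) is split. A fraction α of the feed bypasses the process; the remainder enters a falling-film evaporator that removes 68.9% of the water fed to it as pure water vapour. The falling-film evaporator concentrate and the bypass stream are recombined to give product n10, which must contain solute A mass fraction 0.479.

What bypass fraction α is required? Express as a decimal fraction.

0.120

All 180.5×0.287 = 51.803 kg/h of solute A reaches n10, so n10 = 51.803/0.479 = 108.15 kg/h and vapour = 72.351 kg/h.
The evaporator receives (1−α)·180.5 of feed at 0.661 water and removes 0.689 of that water:
0.689×0.661×(1−α)×180.5 = 72.351
(1−α) = 72.351/82.205 = 0.8801;  α = 0.1199.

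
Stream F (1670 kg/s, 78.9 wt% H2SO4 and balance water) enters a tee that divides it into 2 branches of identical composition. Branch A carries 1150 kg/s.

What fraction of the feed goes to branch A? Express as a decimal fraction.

Fraction to A = 1150/1670 = 0.6886.

0.689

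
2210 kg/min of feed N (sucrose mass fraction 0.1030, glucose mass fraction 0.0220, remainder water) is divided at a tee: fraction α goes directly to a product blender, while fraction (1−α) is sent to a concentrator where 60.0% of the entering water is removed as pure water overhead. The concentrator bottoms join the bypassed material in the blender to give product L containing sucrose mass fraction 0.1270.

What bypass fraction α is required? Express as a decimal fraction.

All 2210×0.103 = 227.63 kg/min of sucrose reaches L, so L = 227.63/0.127 = 1792.4 kg/min and vapour = 417.64 kg/min.
The evaporator receives (1−α)·2210 of feed at 0.875 water and removes 0.600 of that water:
0.600×0.875×(1−α)×2210 = 417.64
(1−α) = 417.64/1160.2 = 0.3600;  α = 0.6400.

0.640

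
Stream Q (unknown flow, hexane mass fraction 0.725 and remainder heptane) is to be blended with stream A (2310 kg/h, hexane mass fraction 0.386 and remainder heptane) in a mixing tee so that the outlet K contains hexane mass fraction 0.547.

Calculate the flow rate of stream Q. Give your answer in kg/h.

Let Q be the unknown flow. Total out = 2310 + Q.
hexane balance: 891.66 + 0.725·Q = 0.547·(2310 + Q)
(0.725 − 0.547)·Q = 0.547×2310 − 891.66 = 371.91
Q = 371.91 / 0.178 = 2089.4 kg/h

2089 kg/h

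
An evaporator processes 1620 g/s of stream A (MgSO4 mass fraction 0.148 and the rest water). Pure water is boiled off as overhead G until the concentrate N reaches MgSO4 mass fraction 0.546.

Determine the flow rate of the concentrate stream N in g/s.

MgSO4 is conserved: 1620×0.148 = 239.76 g/s all reports to the concentrate.
Concentrate = 239.76/(target fraction) = 439.12 g/s.

439.1 g/s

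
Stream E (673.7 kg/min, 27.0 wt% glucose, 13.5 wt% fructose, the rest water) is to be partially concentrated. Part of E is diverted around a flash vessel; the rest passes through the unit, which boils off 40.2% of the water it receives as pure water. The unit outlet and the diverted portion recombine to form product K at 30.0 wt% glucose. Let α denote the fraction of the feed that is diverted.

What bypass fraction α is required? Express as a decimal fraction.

0.582

All 673.7×0.270 = 181.9 kg/min of glucose reaches K, so K = 181.9/0.300 = 606.33 kg/min and vapour = 67.37 kg/min.
The evaporator receives (1−α)·673.7 of feed at 0.595 water and removes 0.402 of that water:
0.402×0.595×(1−α)×673.7 = 67.37
(1−α) = 67.37/161.14 = 0.4181;  α = 0.5819.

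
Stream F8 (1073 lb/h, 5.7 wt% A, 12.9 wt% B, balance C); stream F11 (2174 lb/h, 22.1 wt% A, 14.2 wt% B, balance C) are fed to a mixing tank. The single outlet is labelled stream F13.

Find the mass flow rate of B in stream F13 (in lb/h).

447.1 lb/h

B out = B in = 1073×0.129 + 2174×0.142 = 447.12 lb/h.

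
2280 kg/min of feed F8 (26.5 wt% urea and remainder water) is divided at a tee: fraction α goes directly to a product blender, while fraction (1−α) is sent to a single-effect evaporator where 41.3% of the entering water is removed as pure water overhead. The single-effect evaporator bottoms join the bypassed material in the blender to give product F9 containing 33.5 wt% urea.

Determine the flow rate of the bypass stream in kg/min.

710.5 kg/min

All 2280×0.265 = 604.2 kg/min of urea reaches F9, so F9 = 604.2/0.335 = 1803.6 kg/min and vapour = 476.42 kg/min.
The evaporator receives (1−α)·2280 of feed at 0.735 water and removes 0.413 of that water:
0.413×0.735×(1−α)×2280 = 476.42
(1−α) = 476.42/692.11 = 0.6884;  α = 0.3116.
Bypass flow = 0.3116×2280 = 710.54 kg/min.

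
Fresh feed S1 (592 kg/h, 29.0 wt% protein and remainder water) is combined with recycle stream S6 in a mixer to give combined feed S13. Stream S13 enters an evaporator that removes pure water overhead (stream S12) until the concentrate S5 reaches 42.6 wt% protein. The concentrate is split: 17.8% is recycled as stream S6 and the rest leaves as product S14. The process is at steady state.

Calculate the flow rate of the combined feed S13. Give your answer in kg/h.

679.3 kg/h

Overall protein balance (none leaves overhead): protein in fresh feed = protein in product, i.e. 592×0.290 = (1−0.178)·S5·0.426.
S5 = 171.68/(0.426×0.822) = 490.27 kg/h.
Recycle S6 = 0.178×490.27 = 87.269 kg/h.
Combined feed S13 = 592 + 87.269 = 679.27 kg/h.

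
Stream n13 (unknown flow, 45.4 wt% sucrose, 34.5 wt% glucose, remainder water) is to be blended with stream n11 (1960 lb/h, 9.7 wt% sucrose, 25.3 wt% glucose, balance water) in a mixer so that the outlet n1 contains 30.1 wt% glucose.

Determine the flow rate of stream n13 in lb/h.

Let n13 be the unknown flow. Total out = 1960 + n13.
glucose balance: 495.88 + 0.345·n13 = 0.301·(1960 + n13)
(0.345 − 0.301)·n13 = 0.301×1960 − 495.88 = 94.08
n13 = 94.08 / 0.044 = 2138.2 lb/h

2138 lb/h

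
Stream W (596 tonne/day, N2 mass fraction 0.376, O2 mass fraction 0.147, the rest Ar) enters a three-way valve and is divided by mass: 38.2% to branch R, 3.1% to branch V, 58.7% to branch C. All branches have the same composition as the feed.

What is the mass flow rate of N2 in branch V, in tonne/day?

Branch V total = 0.031×596 = 18.476 tonne/day.
N2 in V = 0.376×18.476 = 6.947 tonne/day.

6.947 tonne/day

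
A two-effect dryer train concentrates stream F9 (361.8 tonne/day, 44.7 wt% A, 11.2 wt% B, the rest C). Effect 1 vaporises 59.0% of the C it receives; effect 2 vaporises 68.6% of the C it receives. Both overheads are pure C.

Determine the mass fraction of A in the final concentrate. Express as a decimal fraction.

0.726

C in feed = 361.8×0.441 = 159.55 tonne/day.
After stage 1: C left = (1−0.590)×159.55 = 65.417; stream total = 267.66 tonne/day.
After stage 2: C left = (1−0.686)×65.417 = 20.541; final concentrate = 222.79 tonne/day.
A fraction = 161.72/222.79 = 0.726.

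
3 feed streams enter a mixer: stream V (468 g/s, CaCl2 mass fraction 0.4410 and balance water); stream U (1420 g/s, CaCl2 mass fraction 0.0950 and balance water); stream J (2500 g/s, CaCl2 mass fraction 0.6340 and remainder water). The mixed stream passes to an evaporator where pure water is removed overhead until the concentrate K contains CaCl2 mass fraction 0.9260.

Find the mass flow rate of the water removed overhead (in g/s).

CaCl2 entering = 468×0.441 + 1420×0.095 + 2500×0.634 = 1926.3 g/s.
All CaCl2 reports to K, so K = 1926.3/0.926 = 2080.2 g/s.
Total feed = 4388 g/s; overhead = 4388 − 2080.2 = 2307.8 g/s.

2308 g/s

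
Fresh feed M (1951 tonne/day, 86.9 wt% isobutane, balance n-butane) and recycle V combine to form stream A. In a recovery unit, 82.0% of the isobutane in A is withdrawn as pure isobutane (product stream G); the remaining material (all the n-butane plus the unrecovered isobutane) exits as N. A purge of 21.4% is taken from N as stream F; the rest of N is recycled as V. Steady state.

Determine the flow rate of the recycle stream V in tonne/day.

1218 tonne/day

n-butane enters only via M and leaves only via the purge: 1951×0.131 = 0.214×(n-butane in N), and the recovery unit passes all n-butane, so n-butane in A = n-butane in N = 1194.3 tonne/day.
isobutane in A: m_A = 1951×0.869 + (1−0.214)·(1−0.820)·m_A, so m_A = 1695.4/0.8585 = 1974.8 tonne/day.
N = (1−0.820)×1974.8 + 1194.3 = 1549.8 tonne/day.
Recycle V = (1−0.214)×1549.8 = 1218.1 tonne/day.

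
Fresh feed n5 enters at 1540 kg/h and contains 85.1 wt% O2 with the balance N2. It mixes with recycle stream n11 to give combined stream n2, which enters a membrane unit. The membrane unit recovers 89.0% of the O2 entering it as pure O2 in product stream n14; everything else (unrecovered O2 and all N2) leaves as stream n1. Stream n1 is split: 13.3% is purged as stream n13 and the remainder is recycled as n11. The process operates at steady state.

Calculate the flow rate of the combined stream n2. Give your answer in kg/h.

3174 kg/h

N2 enters only via n5 and leaves only via the purge: 1540×0.149 = 0.133×(N2 in n1), and the membrane unit passes all N2, so N2 in n2 = N2 in n1 = 1725.3 kg/h.
O2 in n2: m_A = 1540×0.851 + (1−0.133)·(1−0.890)·m_A, so m_A = 1310.5/0.9046 = 1448.7 kg/h.
n2 = 1448.7 + 1725.3 = 3174 kg/h.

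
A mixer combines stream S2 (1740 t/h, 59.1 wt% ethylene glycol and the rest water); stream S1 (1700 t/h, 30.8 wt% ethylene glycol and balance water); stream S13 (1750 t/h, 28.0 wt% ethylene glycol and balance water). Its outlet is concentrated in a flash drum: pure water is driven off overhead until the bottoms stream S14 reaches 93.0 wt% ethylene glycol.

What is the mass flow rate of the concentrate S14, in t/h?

2196 t/h

ethylene glycol entering = 1740×0.591 + 1700×0.308 + 1750×0.280 = 2041.9 t/h.
All ethylene glycol reports to S14, so S14 = 2041.9/0.930 = 2195.6 t/h.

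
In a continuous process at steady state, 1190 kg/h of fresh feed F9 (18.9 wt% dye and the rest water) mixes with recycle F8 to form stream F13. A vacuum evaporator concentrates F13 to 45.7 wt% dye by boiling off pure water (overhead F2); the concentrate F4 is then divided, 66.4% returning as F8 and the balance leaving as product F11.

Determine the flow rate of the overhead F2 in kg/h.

Overall dye balance (none leaves overhead): dye in fresh feed = dye in product, i.e. 1190×0.189 = (1−0.664)·F4·0.457.
F4 = 224.91/(0.457×0.336) = 1464.7 kg/h.
Recycle F8 = 0.664×1464.7 = 972.57 kg/h.
Combined feed F13 = 1190 + 972.57 = 2162.6 kg/h.
Overhead F2 = F13 − F4 = 2162.6 − 1464.7 = 697.86 kg/h.

697.9 kg/h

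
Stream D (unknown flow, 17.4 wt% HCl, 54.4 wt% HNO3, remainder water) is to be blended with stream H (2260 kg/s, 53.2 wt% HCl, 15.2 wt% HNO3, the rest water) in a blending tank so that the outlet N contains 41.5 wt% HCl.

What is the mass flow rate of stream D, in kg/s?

1097 kg/s

Let D be the unknown flow. Total out = 2260 + D.
HCl balance: 1202.3 + 0.174·D = 0.415·(2260 + D)
(0.174 − 0.415)·D = 0.415×2260 − 1202.3 = -264.42
D = -264.42 / -0.241 = 1097.2 kg/s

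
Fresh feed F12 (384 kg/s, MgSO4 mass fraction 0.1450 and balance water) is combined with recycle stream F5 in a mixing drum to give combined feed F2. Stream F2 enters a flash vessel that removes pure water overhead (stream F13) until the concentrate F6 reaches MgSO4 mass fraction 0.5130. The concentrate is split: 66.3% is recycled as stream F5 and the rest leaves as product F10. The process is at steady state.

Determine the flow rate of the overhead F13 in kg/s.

275.5 kg/s

Overall MgSO4 balance (none leaves overhead): MgSO4 in fresh feed = MgSO4 in product, i.e. 384×0.145 = (1−0.663)·F6·0.513.
F6 = 55.68/(0.513×0.337) = 322.07 kg/s.
Recycle F5 = 0.663×322.07 = 213.53 kg/s.
Combined feed F2 = 384 + 213.53 = 597.53 kg/s.
Overhead F13 = F2 − F6 = 597.53 − 322.07 = 275.46 kg/s.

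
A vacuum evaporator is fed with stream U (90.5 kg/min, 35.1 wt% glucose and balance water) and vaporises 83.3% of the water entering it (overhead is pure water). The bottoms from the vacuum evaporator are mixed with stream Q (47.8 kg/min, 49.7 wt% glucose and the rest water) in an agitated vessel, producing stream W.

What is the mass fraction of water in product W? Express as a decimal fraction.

0.3788

Vapour removed = 0.833×0.649×90.5 = 48.926 kg/min; concentrate = 41.574 kg/min.
water reaching the mixer = 9.8087 (from concentrate) + 47.8×0.503 = 33.852 kg/min.
Product flow = 41.574 + 47.8 = 89.374 kg/min; water fraction = 0.3788.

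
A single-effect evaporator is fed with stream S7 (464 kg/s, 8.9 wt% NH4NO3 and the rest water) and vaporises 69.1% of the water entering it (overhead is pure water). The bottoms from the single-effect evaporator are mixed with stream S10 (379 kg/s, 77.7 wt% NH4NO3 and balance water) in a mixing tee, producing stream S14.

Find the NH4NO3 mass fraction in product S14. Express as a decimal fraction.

Vapour removed = 0.691×0.911×464 = 292.09 kg/s; concentrate = 171.91 kg/s.
NH4NO3 reaching the mixer = 41.296 (from concentrate) + 379×0.777 = 335.78 kg/s.
Product flow = 171.91 + 379 = 550.91 kg/s; NH4NO3 fraction = 0.609.

0.609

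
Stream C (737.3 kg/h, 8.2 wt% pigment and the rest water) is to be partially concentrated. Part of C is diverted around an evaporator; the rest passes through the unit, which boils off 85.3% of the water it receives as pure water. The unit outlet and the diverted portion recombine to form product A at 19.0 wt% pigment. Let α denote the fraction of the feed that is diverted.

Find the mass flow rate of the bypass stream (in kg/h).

All 737.3×0.082 = 60.459 kg/h of pigment reaches A, so A = 60.459/0.190 = 318.2 kg/h and vapour = 419.1 kg/h.
The evaporator receives (1−α)·737.3 of feed at 0.918 water and removes 0.853 of that water:
0.853×0.918×(1−α)×737.3 = 419.1
(1−α) = 419.1/577.35 = 0.7259;  α = 0.2741.
Bypass flow = 0.2741×737.3 = 202.09 kg/h.

202.1 kg/h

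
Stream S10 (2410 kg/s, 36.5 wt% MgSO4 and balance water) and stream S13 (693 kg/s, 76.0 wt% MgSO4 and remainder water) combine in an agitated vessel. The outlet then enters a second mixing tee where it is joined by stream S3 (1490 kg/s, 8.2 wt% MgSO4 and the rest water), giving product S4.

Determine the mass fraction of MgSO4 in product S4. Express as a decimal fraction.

0.333

Overall, product flow = 4593 kg/s.
MgSO4 in = 2410×0.365 + 693×0.760 + 1490×0.082 = 1528.5 kg/s.
MgSO4 fraction in S4 = 0.333.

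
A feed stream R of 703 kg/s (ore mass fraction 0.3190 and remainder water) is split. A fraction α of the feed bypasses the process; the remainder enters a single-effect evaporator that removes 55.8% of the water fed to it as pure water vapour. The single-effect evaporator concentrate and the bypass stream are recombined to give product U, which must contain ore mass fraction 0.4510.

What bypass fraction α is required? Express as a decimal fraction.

0.230

All 703×0.319 = 224.26 kg/s of ore reaches U, so U = 224.26/0.451 = 497.24 kg/s and vapour = 205.76 kg/s.
The evaporator receives (1−α)·703 of feed at 0.681 water and removes 0.558 of that water:
0.558×0.681×(1−α)×703 = 205.76
(1−α) = 205.76/267.14 = 0.7702;  α = 0.2298.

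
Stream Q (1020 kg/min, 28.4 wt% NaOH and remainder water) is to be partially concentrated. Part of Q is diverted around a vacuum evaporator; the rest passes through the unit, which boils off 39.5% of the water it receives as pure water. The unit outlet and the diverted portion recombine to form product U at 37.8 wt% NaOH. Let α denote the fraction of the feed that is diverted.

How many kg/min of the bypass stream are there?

123.1 kg/min

All 1020×0.284 = 289.68 kg/min of NaOH reaches U, so U = 289.68/0.378 = 766.35 kg/min and vapour = 253.65 kg/min.
The evaporator receives (1−α)·1020 of feed at 0.716 water and removes 0.395 of that water:
0.395×0.716×(1−α)×1020 = 253.65
(1−α) = 253.65/288.48 = 0.8793;  α = 0.1207.
Bypass flow = 0.1207×1020 = 123.14 kg/min.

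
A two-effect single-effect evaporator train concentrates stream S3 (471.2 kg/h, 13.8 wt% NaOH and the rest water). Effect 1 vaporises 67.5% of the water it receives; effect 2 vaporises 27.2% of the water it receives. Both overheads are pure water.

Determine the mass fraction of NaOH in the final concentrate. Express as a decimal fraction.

water in feed = 471.2×0.862 = 406.17 kg/h.
After stage 1: water left = (1−0.675)×406.17 = 132.01; stream total = 197.03 kg/h.
After stage 2: water left = (1−0.272)×132.01 = 96.101; final concentrate = 161.13 kg/h.
NaOH fraction = 65.026/161.13 = 0.404.

0.404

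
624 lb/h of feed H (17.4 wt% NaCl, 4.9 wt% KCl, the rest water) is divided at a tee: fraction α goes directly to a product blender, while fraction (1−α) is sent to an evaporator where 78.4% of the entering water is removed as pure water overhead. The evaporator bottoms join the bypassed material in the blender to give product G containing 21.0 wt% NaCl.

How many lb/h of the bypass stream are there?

448.4 lb/h

All 624×0.174 = 108.58 lb/h of NaCl reaches G, so G = 108.58/0.210 = 517.03 lb/h and vapour = 106.97 lb/h.
The evaporator receives (1−α)·624 of feed at 0.777 water and removes 0.784 of that water:
0.784×0.777×(1−α)×624 = 106.97
(1−α) = 106.97/380.12 = 0.2814;  α = 0.7186.
Bypass flow = 0.7186×624 = 448.4 lb/h.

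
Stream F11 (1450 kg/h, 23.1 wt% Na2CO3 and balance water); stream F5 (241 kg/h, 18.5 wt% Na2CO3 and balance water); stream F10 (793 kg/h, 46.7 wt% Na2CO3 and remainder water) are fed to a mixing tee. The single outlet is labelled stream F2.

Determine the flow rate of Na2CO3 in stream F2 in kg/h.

Na2CO3 out = Na2CO3 in = 1450×0.231 + 241×0.185 + 793×0.467 = 749.87 kg/h.

749.9 kg/h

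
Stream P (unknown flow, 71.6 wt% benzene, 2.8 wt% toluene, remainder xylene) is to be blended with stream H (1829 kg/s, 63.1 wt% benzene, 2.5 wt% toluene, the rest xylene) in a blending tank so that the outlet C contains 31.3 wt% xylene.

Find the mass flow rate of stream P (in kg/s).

994.7 kg/s

Let P be the unknown flow. Total out = 1829 + P.
xylene balance: 629.18 + 0.256·P = 0.313·(1829 + P)
(0.256 − 0.313)·P = 0.313×1829 − 629.18 = -56.699
P = -56.699 / -0.057 = 994.72 kg/s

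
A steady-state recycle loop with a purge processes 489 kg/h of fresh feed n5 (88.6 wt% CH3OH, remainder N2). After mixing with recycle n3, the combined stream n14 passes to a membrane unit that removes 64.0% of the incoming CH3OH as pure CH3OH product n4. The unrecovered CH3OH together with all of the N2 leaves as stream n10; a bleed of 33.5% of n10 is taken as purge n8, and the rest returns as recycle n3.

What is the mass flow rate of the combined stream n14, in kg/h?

N2 enters only via n5 and leaves only via the purge: 489×0.114 = 0.335×(N2 in n10), and the membrane unit passes all N2, so N2 in n14 = N2 in n10 = 166.41 kg/h.
CH3OH in n14: m_A = 489×0.886 + (1−0.335)·(1−0.640)·m_A, so m_A = 433.25/0.7606 = 569.62 kg/h.
n14 = 569.62 + 166.41 = 736.03 kg/h.

736 kg/h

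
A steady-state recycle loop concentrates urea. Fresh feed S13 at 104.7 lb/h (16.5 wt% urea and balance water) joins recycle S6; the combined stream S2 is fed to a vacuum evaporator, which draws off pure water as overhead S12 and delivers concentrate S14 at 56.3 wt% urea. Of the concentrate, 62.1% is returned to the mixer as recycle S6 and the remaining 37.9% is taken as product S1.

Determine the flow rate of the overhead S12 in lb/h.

74.02 lb/h

Overall urea balance (none leaves overhead): urea in fresh feed = urea in product, i.e. 104.7×0.165 = (1−0.621)·S14·0.563.
S14 = 17.276/(0.563×0.379) = 80.962 lb/h.
Recycle S6 = 0.621×80.962 = 50.278 lb/h.
Combined feed S2 = 104.7 + 50.278 = 154.98 lb/h.
Overhead S12 = S2 − S14 = 154.98 − 80.962 = 74.015 lb/h.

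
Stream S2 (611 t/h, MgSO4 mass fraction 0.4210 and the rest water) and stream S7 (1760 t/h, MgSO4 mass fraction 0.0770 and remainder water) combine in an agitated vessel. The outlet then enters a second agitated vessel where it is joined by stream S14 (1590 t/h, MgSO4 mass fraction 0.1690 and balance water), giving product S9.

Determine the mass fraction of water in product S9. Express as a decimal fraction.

0.8330

Overall, product flow = 3961 t/h.
water in = 611×0.579 + 1760×0.923 + 1590×0.831 = 3299.5 t/h.
water fraction in S9 = 0.8330.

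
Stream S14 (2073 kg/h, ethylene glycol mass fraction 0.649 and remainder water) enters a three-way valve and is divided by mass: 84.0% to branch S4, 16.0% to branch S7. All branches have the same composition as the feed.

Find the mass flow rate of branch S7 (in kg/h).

331.7 kg/h

Branch S7 flow = 0.160×2073 = 331.68 kg/h.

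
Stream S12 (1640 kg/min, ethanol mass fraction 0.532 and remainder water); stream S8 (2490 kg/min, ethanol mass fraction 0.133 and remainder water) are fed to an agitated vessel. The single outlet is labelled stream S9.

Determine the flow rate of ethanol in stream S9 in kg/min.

ethanol out = ethanol in = 1640×0.532 + 2490×0.133 = 1203.7 kg/min.

1204 kg/min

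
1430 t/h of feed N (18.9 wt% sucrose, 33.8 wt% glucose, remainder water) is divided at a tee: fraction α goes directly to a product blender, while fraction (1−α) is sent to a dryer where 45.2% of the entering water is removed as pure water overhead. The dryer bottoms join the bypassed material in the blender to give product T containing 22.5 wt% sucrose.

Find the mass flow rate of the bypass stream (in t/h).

359.8 t/h

All 1430×0.189 = 270.27 t/h of sucrose reaches T, so T = 270.27/0.225 = 1201.2 t/h and vapour = 228.8 t/h.
The evaporator receives (1−α)·1430 of feed at 0.473 water and removes 0.452 of that water:
0.452×0.473×(1−α)×1430 = 228.8
(1−α) = 228.8/305.73 = 0.7484;  α = 0.2516.
Bypass flow = 0.2516×1430 = 359.82 t/h.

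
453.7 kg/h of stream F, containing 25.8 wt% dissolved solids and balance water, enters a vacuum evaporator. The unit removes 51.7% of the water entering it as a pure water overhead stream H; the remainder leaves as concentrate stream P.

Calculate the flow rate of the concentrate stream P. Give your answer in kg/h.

water entering = 453.7×0.742 = 336.65 kg/h; overhead removed = 0.517×336.65 = 174.05 kg/h.
Concentrate = 453.7 − 174.05 = 279.65 kg/h.

279.7 kg/h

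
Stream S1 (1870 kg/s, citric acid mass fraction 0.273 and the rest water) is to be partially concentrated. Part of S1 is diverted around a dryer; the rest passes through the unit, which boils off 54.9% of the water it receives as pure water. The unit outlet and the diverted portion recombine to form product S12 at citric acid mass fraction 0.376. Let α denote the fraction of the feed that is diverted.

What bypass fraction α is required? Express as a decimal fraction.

0.314

All 1870×0.273 = 510.51 kg/s of citric acid reaches S12, so S12 = 510.51/0.376 = 1357.7 kg/s and vapour = 512.26 kg/s.
The evaporator receives (1−α)·1870 of feed at 0.727 water and removes 0.549 of that water:
0.549×0.727×(1−α)×1870 = 512.26
(1−α) = 512.26/746.36 = 0.6863;  α = 0.3137.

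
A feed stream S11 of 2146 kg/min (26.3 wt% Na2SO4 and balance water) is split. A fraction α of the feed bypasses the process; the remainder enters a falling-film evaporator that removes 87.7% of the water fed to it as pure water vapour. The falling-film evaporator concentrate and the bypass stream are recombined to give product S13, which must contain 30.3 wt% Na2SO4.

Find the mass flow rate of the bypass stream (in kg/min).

All 2146×0.263 = 564.4 kg/min of Na2SO4 reaches S13, so S13 = 564.4/0.303 = 1862.7 kg/min and vapour = 283.3 kg/min.
The evaporator receives (1−α)·2146 of feed at 0.737 water and removes 0.877 of that water:
0.877×0.737×(1−α)×2146 = 283.3
(1−α) = 283.3/1387.1 = 0.2042;  α = 0.7958.
Bypass flow = 0.7958×2146 = 1707.7 kg/min.

1708 kg/min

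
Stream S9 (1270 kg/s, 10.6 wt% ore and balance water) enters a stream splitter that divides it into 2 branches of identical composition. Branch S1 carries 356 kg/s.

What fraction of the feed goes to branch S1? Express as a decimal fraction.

0.280

Fraction to S1 = 356/1270 = 0.2803.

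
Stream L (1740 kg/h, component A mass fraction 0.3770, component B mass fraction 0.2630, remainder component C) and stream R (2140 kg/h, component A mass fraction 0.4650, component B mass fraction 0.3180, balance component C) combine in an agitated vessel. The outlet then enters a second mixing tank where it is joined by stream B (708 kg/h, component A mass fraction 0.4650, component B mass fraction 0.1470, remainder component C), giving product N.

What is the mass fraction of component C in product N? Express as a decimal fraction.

Overall, product flow = 4588 kg/h.
component C in = 1740×0.360 + 2140×0.217 + 708×0.388 = 1365.5 kg/h.
component C fraction in N = 0.2976.

0.2976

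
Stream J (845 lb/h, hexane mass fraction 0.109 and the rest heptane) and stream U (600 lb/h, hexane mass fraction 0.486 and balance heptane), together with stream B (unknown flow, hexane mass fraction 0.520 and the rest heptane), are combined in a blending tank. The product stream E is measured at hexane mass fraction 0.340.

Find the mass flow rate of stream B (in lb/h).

597.8 lb/h

Let B be the unknown flow. Total out = 1445 + B.
hexane balance: 383.7 + 0.520·B = 0.340·(1445 + B)
(0.520 − 0.340)·B = 0.340×1445 − 383.7 = 107.6
B = 107.6 / 0.180 = 597.75 lb/h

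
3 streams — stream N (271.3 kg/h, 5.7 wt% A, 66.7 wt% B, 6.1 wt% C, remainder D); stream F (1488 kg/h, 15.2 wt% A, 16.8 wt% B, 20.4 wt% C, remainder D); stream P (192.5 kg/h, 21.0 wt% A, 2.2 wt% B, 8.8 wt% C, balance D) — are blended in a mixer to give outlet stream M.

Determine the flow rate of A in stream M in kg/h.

A out = A in = 271.3×0.057 + 1488×0.152 + 192.5×0.210 = 282.07 kg/h.

282.1 kg/h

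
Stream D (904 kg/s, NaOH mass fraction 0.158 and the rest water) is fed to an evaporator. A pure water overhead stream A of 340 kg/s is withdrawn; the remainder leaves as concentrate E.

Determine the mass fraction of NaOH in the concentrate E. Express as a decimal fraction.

NaOH is not removed: 904×0.158 = 142.83 kg/s of NaOH enters E.
Concentrate = 904 − 340 = 564 kg/s.
Mass fraction = 142.83/564 = 0.253.

0.253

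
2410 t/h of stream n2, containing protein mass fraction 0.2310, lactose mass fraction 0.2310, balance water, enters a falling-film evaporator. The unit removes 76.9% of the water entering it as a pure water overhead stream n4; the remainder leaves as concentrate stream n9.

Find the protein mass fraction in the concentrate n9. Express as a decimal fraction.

protein is not removed: 2410×0.231 = 556.71 t/h of protein enters n9.
water entering = 2410×0.538 = 1296.6 t/h; overhead removed = 0.769×1296.6 = 997.07 t/h.
Concentrate = 2410 − 997.07 = 1412.9 t/h.
Mass fraction = 556.71/1412.9 = 0.3940.

0.3940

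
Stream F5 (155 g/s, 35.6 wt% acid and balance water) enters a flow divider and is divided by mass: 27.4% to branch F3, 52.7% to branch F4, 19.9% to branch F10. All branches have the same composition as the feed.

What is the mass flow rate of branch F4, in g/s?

Branch F4 flow = 0.527×155 = 81.685 g/s.

81.69 g/s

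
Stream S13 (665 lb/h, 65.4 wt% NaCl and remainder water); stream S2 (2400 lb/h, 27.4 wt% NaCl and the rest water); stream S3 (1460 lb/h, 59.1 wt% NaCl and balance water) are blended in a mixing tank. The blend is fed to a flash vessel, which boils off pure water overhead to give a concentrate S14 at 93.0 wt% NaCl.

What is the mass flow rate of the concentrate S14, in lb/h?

NaCl entering = 665×0.654 + 2400×0.274 + 1460×0.591 = 1955.4 lb/h.
All NaCl reports to S14, so S14 = 1955.4/0.930 = 2102.5 lb/h.

2103 lb/h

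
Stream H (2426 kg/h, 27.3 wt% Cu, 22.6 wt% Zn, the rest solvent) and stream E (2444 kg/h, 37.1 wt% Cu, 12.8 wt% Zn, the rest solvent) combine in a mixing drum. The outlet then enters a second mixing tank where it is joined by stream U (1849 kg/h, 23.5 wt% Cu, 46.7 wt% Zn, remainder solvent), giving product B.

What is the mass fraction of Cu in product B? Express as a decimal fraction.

0.298

Overall, product flow = 6719 kg/h.
Cu in = 2426×0.273 + 2444×0.371 + 1849×0.235 = 2003.5 kg/h.
Cu fraction in B = 0.298.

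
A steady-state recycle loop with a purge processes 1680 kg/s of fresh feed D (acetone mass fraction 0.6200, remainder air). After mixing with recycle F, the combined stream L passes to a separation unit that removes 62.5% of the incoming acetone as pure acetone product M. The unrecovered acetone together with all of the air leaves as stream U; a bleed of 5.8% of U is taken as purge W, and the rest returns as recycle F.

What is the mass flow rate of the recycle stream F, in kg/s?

air enters only via D and leaves only via the purge: 1680×0.380 = 0.058×(air in U), and the separation unit passes all air, so air in L = air in U = 11007 kg/s.
acetone in L: m_A = 1680×0.620 + (1−0.058)·(1−0.625)·m_A, so m_A = 1041.6/0.6468 = 1610.5 kg/s.
U = (1−0.625)×1610.5 + 11007 = 11611 kg/s.
Recycle F = (1−0.058)×11611 = 10937 kg/s.

10940 kg/s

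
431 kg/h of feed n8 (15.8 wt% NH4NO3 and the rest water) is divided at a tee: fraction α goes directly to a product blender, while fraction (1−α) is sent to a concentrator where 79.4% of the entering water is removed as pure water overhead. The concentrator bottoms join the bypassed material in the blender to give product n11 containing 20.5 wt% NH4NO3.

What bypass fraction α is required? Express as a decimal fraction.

All 431×0.158 = 68.098 kg/h of NH4NO3 reaches n11, so n11 = 68.098/0.205 = 332.19 kg/h and vapour = 98.815 kg/h.
The evaporator receives (1−α)·431 of feed at 0.842 water and removes 0.794 of that water:
0.794×0.842×(1−α)×431 = 98.815
(1−α) = 98.815/288.14 = 0.3429;  α = 0.6571.

0.657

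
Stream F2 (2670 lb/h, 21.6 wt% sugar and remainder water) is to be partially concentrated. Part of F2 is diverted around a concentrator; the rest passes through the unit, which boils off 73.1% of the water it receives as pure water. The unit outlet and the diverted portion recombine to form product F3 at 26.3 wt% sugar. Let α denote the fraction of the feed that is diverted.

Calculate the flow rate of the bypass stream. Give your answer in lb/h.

1837 lb/h

All 2670×0.216 = 576.72 lb/h of sugar reaches F3, so F3 = 576.72/0.263 = 2192.9 lb/h and vapour = 477.15 lb/h.
The evaporator receives (1−α)·2670 of feed at 0.784 water and removes 0.731 of that water:
0.731×0.784×(1−α)×2670 = 477.15
(1−α) = 477.15/1530.2 = 0.3118;  α = 0.6882.
Bypass flow = 0.6882×2670 = 1837.4 lb/h.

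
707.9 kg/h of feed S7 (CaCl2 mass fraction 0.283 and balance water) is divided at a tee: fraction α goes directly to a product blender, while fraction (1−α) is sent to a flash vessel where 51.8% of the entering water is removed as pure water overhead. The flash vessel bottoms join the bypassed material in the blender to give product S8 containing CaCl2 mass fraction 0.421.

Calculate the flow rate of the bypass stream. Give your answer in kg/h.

83.13 kg/h

All 707.9×0.283 = 200.34 kg/h of CaCl2 reaches S8, so S8 = 200.34/0.421 = 475.86 kg/h and vapour = 232.04 kg/h.
The evaporator receives (1−α)·707.9 of feed at 0.717 water and removes 0.518 of that water:
0.518×0.717×(1−α)×707.9 = 232.04
(1−α) = 232.04/262.92 = 0.8826;  α = 0.1174.
Bypass flow = 0.1174×707.9 = 83.13 kg/h.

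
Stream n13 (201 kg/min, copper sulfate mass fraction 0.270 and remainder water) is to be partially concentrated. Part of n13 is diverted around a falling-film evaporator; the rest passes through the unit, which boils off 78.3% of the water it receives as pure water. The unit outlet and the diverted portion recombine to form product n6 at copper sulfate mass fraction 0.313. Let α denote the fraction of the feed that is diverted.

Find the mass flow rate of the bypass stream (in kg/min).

152.7 kg/min

All 201×0.270 = 54.27 kg/min of copper sulfate reaches n6, so n6 = 54.27/0.313 = 173.39 kg/min and vapour = 27.613 kg/min.
The evaporator receives (1−α)·201 of feed at 0.730 water and removes 0.783 of that water:
0.783×0.730×(1−α)×201 = 27.613
(1−α) = 27.613/114.89 = 0.2403;  α = 0.7597.
Bypass flow = 0.7597×201 = 152.69 kg/min.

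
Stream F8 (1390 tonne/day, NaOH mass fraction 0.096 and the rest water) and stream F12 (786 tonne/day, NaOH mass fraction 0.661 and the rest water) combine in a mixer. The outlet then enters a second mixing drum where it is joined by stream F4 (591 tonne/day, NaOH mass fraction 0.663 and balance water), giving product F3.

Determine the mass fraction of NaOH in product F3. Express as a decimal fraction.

0.378

Overall, product flow = 2767 tonne/day.
NaOH in = 1390×0.096 + 786×0.661 + 591×0.663 = 1044.8 tonne/day.
NaOH fraction in F3 = 0.378.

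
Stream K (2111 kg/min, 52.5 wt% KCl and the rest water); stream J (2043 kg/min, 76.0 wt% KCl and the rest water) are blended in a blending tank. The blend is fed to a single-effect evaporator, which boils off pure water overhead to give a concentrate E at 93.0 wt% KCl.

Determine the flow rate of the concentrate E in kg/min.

2861 kg/min

KCl entering = 2111×0.525 + 2043×0.760 = 2661 kg/min.
All KCl reports to E, so E = 2661/0.930 = 2861.2 kg/min.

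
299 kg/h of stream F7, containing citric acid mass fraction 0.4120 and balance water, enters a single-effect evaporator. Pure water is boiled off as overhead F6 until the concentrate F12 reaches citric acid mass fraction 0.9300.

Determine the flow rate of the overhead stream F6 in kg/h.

citric acid is conserved: 299×0.412 = 123.19 kg/h all reports to the concentrate.
Concentrate = 123.19/(target fraction) = 132.46 kg/h.
Overhead = 299 − 132.46 = 166.54 kg/h.

166.5 kg/h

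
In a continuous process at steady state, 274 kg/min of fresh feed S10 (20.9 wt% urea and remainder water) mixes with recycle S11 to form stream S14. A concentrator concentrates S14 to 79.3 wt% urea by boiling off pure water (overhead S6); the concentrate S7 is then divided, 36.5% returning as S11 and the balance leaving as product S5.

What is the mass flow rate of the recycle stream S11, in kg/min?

Overall urea balance (none leaves overhead): urea in fresh feed = urea in product, i.e. 274×0.209 = (1−0.365)·S7·0.793.
S7 = 57.266/(0.793×0.635) = 113.72 kg/min.
Recycle S11 = 0.365×113.72 = 41.509 kg/min.

41.51 kg/min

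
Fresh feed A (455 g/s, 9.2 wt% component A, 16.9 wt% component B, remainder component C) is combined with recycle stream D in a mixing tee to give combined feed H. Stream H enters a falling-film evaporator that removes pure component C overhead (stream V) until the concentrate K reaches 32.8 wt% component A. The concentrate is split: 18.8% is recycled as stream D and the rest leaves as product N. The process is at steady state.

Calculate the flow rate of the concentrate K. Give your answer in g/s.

Overall component A balance (none leaves overhead): component A in fresh feed = component A in product, i.e. 455×0.092 = (1−0.188)·K·0.328.
K = 41.86/(0.328×0.812) = 157.17 g/s.

157.2 g/s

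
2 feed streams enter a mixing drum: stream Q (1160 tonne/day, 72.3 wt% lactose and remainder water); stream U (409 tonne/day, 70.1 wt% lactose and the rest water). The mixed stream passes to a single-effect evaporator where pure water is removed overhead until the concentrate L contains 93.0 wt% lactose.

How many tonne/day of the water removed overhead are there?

358.9 tonne/day

lactose entering = 1160×0.723 + 409×0.701 = 1125.4 tonne/day.
All lactose reports to L, so L = 1125.4/0.930 = 1210.1 tonne/day.
Total feed = 1569 tonne/day; overhead = 1569 − 1210.1 = 358.9 tonne/day.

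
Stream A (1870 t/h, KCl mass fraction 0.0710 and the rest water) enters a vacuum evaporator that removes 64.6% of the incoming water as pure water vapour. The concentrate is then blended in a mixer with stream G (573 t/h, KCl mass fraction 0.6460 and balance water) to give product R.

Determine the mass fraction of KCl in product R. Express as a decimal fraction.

0.3808

Vapour removed = 0.646×0.929×1870 = 1122.3 t/h; concentrate = 747.75 t/h.
KCl reaching the mixer = 132.77 (from concentrate) + 573×0.646 = 502.93 t/h.
Product flow = 747.75 + 573 = 1320.7 t/h; KCl fraction = 0.3808.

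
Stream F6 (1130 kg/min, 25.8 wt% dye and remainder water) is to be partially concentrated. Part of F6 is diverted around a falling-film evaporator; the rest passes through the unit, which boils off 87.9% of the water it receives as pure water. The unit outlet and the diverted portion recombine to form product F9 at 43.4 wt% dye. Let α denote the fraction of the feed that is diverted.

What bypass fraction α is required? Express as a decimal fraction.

0.378

All 1130×0.258 = 291.54 kg/min of dye reaches F9, so F9 = 291.54/0.434 = 671.75 kg/min and vapour = 458.25 kg/min.
The evaporator receives (1−α)·1130 of feed at 0.742 water and removes 0.879 of that water:
0.879×0.742×(1−α)×1130 = 458.25
(1−α) = 458.25/737.01 = 0.6218;  α = 0.3782.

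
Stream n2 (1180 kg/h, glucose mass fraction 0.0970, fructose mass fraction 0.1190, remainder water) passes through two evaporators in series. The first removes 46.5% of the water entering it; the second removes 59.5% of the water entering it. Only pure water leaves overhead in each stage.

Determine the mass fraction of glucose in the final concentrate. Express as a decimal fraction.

0.2514

water in feed = 1180×0.784 = 925.12 kg/h.
After stage 1: water left = (1−0.465)×925.12 = 494.94; stream total = 749.82 kg/h.
After stage 2: water left = (1−0.595)×494.94 = 200.45; final concentrate = 455.33 kg/h.
glucose fraction = 114.46/455.33 = 0.2514.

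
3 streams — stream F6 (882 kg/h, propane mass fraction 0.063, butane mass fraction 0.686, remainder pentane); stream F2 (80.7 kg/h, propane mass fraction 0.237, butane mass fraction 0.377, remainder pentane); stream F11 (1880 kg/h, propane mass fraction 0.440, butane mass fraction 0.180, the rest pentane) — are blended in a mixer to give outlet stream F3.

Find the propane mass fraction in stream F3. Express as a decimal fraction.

0.317

Total flow out = 882 + 80.7 + 1880 = 2842.7 kg/h.
propane in = 882×0.063 + 80.7×0.237 + 1880×0.440 = 901.89 kg/h.
propane mass fraction in F3 = 901.89/2842.7 = 0.317.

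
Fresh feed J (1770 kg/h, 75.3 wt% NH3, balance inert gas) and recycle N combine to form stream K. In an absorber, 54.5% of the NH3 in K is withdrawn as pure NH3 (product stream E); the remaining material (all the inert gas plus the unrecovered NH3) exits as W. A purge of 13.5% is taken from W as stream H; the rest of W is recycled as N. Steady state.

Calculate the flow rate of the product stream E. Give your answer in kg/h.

NH3 in K: m_A = 1770×0.753 + (1−0.135)·(1−0.545)·m_A, so m_A = 1332.8/0.6064 = 2197.8 kg/h.
Product E = 0.545×2197.8 = 1197.8 kg/h.

1198 kg/h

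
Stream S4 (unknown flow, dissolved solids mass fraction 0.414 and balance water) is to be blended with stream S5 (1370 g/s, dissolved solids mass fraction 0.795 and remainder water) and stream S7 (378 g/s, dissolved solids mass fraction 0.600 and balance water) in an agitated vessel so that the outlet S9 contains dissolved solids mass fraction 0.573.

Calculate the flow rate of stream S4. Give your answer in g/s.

Let S4 be the unknown flow. Total out = 1748 + S4.
dissolved solids balance: 1316 + 0.414·S4 = 0.573·(1748 + S4)
(0.414 − 0.573)·S4 = 0.573×1748 − 1316 = -314.35
S4 = -314.35 / -0.159 = 1977 g/s

1977 g/s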